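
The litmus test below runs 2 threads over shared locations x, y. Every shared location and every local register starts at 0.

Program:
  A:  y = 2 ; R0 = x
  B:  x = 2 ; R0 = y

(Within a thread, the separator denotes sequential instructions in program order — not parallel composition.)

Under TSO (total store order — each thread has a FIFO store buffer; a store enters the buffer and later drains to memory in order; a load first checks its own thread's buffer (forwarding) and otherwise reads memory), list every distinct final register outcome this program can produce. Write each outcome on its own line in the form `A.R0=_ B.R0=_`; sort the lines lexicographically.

outcome vector order: (A.R0,B.R0)
|TSO outcomes| = 4

A.R0=0 B.R0=0
A.R0=0 B.R0=2
A.R0=2 B.R0=0
A.R0=2 B.R0=2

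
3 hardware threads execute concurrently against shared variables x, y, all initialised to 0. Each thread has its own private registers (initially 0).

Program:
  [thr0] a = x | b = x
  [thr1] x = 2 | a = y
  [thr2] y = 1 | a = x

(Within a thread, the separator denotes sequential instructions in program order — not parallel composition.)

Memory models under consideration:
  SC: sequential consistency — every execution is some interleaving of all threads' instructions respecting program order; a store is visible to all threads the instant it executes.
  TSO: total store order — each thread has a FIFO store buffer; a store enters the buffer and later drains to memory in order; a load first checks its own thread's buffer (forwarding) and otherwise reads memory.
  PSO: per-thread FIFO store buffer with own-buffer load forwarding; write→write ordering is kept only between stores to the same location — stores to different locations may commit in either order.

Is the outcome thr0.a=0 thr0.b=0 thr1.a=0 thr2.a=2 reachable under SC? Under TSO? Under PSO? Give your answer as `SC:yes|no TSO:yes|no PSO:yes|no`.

outcome vector order: (thr0.a,thr0.b,thr1.a,thr2.a)
SC (9): 0/0/0/2; 0/0/1/0; 0/0/1/2; 0/2/0/2; 0/2/1/0; 0/2/1/2; 2/2/0/2; 2/2/1/0; 2/2/1/2
TSO (12): 0/0/0/0; 0/0/0/2; 0/0/1/0; 0/0/1/2; 0/2/0/0; 0/2/0/2; 0/2/1/0; 0/2/1/2; 2/2/0/0; 2/2/0/2; 2/2/1/0; 2/2/1/2
PSO (12): 0/0/0/0; 0/0/0/2; 0/0/1/0; 0/0/1/2; 0/2/0/0; 0/2/0/2; 0/2/1/0; 0/2/1/2; 2/2/0/0; 2/2/0/2; 2/2/1/0; 2/2/1/2
target 0/0/0/2 ∈ {SC,TSO,PSO}

SC:yes TSO:yes PSO:yes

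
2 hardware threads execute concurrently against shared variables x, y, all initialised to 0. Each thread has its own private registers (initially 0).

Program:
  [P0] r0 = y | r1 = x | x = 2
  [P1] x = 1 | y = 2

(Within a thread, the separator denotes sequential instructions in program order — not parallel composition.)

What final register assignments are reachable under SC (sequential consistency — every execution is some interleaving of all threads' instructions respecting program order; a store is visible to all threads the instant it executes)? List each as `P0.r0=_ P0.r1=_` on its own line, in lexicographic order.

P0.r0=0 P0.r1=0
P0.r0=0 P0.r1=1
P0.r0=2 P0.r1=1

outcome vector order: (P0.r0,P0.r1)
|SC outcomes| = 3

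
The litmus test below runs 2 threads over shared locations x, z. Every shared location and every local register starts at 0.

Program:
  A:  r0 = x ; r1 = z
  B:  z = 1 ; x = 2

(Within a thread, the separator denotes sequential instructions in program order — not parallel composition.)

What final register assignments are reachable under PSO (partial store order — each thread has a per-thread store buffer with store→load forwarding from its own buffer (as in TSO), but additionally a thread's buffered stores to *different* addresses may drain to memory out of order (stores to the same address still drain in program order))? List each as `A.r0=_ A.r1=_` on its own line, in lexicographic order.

A.r0=0 A.r1=0
A.r0=0 A.r1=1
A.r0=2 A.r1=0
A.r0=2 A.r1=1

outcome vector order: (A.r0,A.r1)
|PSO outcomes| = 4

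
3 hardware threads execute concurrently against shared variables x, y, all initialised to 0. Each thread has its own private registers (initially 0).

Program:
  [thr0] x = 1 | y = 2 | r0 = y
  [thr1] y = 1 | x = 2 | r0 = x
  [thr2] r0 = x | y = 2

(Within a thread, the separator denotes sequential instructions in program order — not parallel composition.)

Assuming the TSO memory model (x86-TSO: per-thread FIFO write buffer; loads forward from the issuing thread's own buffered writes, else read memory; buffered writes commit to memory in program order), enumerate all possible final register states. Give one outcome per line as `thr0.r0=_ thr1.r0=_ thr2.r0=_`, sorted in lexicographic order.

thr0.r0=1 thr1.r0=2 thr2.r0=0
thr0.r0=1 thr1.r0=2 thr2.r0=1
thr0.r0=1 thr1.r0=2 thr2.r0=2
thr0.r0=2 thr1.r0=1 thr2.r0=0
thr0.r0=2 thr1.r0=1 thr2.r0=1
thr0.r0=2 thr1.r0=1 thr2.r0=2
thr0.r0=2 thr1.r0=2 thr2.r0=0
thr0.r0=2 thr1.r0=2 thr2.r0=1
thr0.r0=2 thr1.r0=2 thr2.r0=2

outcome vector order: (thr0.r0,thr1.r0,thr2.r0)
|TSO outcomes| = 9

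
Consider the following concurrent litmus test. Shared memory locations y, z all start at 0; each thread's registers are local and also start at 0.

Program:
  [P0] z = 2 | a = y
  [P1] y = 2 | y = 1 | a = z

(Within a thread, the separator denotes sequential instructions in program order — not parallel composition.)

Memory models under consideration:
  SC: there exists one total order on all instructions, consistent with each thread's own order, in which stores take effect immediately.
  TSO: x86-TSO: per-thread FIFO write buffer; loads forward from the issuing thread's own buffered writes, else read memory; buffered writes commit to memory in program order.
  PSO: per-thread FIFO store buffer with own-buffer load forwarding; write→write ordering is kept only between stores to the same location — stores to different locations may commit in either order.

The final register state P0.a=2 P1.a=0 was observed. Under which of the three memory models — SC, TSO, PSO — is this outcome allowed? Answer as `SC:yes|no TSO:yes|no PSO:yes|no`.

SC:no TSO:yes PSO:yes

outcome vector order: (P0.a,P1.a)
under SC → (0,2), (1,0), (1,2), (2,2)
under TSO → (0,0), (0,2), (1,0), (1,2), (2,0), (2,2)
under PSO → (0,0), (0,2), (1,0), (1,2), (2,0), (2,2)
target (2,0) ∈ {TSO,PSO}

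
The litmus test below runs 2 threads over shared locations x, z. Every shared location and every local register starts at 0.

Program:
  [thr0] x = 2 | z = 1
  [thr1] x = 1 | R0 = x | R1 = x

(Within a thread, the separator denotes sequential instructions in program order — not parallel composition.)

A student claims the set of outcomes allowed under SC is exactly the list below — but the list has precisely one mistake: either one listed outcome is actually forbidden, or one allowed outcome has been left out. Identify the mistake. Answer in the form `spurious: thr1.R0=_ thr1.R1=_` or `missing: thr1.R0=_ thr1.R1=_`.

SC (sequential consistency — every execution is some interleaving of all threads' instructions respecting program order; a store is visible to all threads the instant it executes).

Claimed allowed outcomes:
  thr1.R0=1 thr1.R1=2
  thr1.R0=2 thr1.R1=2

missing: thr1.R0=1 thr1.R1=1

outcome vector order: (thr1.R0,thr1.R1)
under SC → (1,1), (1,2), (2,2)
SC∖claimed = {(1,1)}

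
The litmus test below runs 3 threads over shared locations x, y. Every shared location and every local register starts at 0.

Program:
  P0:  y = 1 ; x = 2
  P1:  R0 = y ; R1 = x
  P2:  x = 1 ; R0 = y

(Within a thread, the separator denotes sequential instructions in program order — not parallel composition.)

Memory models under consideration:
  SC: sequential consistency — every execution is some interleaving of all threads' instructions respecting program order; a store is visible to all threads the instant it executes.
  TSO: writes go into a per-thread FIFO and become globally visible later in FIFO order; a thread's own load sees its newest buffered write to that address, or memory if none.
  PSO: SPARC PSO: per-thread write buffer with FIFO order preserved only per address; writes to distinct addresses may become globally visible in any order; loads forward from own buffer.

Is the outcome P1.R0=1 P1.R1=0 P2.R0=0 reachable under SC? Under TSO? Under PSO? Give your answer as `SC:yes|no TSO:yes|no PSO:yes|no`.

SC:no TSO:yes PSO:yes

outcome vector order: (P1.R0,P1.R1,P2.R0)
SC: 11 outcomes — {(0,0,0); (0,0,1); (0,1,0); (0,1,1); (0,2,0); (0,2,1); (1,0,1); (1,1,0); (1,1,1); (1,2,0); (1,2,1)}
TSO: 12 outcomes — {(0,0,0); (0,0,1); (0,1,0); (0,1,1); (0,2,0); (0,2,1); (1,0,0); (1,0,1); (1,1,0); (1,1,1); (1,2,0); (1,2,1)}
PSO: 12 outcomes — {(0,0,0); (0,0,1); (0,1,0); (0,1,1); (0,2,0); (0,2,1); (1,0,0); (1,0,1); (1,1,0); (1,1,1); (1,2,0); (1,2,1)}
target (1,0,0) ∈ {TSO,PSO}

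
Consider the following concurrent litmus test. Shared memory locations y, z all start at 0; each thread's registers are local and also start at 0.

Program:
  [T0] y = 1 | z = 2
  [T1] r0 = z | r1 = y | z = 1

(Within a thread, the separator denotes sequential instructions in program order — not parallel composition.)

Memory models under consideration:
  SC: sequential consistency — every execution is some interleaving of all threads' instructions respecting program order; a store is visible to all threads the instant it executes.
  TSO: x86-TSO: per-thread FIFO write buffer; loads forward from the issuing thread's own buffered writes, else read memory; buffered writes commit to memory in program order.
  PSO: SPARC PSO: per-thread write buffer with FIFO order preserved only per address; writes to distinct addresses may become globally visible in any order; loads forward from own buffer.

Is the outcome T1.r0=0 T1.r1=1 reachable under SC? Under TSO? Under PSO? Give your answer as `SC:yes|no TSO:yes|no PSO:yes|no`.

SC:yes TSO:yes PSO:yes

outcome vector order: (T1.r0,T1.r1)
SC: 3 outcomes — {(0,0); (0,1); (2,1)}
TSO: 3 outcomes — {(0,0); (0,1); (2,1)}
PSO: 4 outcomes — {(0,0); (0,1); (2,0); (2,1)}
target (0,1) ∈ {SC,TSO,PSO}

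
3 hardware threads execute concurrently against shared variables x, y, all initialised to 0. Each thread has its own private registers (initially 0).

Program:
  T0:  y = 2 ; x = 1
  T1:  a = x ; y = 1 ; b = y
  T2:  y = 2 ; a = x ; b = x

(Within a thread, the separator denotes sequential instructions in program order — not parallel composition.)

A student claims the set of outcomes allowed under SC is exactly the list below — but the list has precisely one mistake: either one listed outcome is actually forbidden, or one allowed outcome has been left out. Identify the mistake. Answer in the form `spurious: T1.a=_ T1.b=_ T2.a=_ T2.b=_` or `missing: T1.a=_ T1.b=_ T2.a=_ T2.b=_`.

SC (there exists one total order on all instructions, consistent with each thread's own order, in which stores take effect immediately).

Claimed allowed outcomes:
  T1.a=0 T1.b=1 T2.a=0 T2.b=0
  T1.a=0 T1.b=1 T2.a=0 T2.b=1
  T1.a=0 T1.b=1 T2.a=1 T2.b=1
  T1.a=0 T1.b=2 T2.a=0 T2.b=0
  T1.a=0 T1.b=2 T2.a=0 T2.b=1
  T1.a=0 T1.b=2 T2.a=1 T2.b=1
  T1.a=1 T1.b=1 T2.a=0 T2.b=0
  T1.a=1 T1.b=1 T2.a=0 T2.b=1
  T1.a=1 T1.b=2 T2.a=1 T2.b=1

outcome vector order: (T1.a,T1.b,T2.a,T2.b)
[SC] allowed = {0100, 0101, 0111, 0200, 0201, 0211, 1100, 1101, 1111, 1211}
SC∖claimed = {1111}

missing: T1.a=1 T1.b=1 T2.a=1 T2.b=1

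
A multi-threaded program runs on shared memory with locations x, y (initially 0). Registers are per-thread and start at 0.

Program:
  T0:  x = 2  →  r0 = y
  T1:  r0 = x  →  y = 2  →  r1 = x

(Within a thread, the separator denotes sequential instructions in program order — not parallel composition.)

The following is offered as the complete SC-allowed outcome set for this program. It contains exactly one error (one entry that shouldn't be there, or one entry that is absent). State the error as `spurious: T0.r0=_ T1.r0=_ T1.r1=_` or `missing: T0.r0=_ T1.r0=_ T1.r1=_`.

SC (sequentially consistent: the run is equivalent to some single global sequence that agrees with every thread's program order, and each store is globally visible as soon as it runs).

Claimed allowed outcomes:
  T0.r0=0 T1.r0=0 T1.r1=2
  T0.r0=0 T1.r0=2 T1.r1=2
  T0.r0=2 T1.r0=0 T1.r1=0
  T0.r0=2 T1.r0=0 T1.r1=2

missing: T0.r0=2 T1.r0=2 T1.r1=2

outcome vector order: (T0.r0,T1.r0,T1.r1)
SC (5): (0,0,2); (0,2,2); (2,0,0); (2,0,2); (2,2,2)
SC∖claimed = {(2,2,2)}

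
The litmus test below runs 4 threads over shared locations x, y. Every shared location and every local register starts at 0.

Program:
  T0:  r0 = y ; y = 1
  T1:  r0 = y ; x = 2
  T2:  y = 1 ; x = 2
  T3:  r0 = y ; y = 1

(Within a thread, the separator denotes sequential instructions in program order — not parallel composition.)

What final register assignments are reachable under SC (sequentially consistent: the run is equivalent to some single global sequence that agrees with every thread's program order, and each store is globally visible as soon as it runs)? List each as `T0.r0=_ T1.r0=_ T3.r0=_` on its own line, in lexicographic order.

T0.r0=0 T1.r0=0 T3.r0=0
T0.r0=0 T1.r0=0 T3.r0=1
T0.r0=0 T1.r0=1 T3.r0=0
T0.r0=0 T1.r0=1 T3.r0=1
T0.r0=1 T1.r0=0 T3.r0=0
T0.r0=1 T1.r0=0 T3.r0=1
T0.r0=1 T1.r0=1 T3.r0=0
T0.r0=1 T1.r0=1 T3.r0=1

outcome vector order: (T0.r0,T1.r0,T3.r0)
|SC outcomes| = 8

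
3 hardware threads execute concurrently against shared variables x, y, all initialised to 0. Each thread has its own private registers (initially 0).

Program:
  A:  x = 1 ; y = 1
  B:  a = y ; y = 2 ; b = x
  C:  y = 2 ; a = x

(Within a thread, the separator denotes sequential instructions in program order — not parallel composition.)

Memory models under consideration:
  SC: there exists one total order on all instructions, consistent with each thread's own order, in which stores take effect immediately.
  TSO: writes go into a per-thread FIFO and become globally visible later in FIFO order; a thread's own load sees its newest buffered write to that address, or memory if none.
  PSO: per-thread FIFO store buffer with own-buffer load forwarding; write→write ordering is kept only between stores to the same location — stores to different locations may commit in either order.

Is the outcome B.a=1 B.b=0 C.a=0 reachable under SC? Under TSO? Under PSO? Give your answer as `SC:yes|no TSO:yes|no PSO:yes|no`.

SC:no TSO:no PSO:yes

outcome vector order: (B.a,B.b,C.a)
[SC] allowed = {0/0/0 0/0/1 0/1/0 0/1/1 1/1/0 1/1/1 2/0/0 2/0/1 2/1/0 2/1/1}
[TSO] allowed = {0/0/0 0/0/1 0/1/0 0/1/1 1/1/0 1/1/1 2/0/0 2/0/1 2/1/0 2/1/1}
[PSO] allowed = {0/0/0 0/0/1 0/1/0 0/1/1 1/0/0 1/0/1 1/1/0 1/1/1 2/0/0 2/0/1 2/1/0 2/1/1}
target 1/0/0 ∈ {PSO}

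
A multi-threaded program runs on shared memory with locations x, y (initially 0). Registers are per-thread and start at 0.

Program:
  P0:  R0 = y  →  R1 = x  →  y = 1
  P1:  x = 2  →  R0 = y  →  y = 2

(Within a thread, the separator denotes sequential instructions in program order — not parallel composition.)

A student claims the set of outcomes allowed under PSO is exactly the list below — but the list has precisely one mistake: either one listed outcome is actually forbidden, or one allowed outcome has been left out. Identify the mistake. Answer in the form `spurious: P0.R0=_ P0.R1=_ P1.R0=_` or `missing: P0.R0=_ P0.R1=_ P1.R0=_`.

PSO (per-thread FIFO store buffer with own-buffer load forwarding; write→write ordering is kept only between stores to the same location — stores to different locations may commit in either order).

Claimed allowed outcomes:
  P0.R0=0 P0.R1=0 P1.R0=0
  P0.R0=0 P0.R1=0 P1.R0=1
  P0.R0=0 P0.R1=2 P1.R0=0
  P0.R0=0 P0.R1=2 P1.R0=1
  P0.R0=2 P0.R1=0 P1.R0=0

missing: P0.R0=2 P0.R1=2 P1.R0=0

outcome vector order: (P0.R0,P0.R1,P1.R0)
[PSO] allowed = {000 001 020 021 200 220}
PSO∖claimed = {220}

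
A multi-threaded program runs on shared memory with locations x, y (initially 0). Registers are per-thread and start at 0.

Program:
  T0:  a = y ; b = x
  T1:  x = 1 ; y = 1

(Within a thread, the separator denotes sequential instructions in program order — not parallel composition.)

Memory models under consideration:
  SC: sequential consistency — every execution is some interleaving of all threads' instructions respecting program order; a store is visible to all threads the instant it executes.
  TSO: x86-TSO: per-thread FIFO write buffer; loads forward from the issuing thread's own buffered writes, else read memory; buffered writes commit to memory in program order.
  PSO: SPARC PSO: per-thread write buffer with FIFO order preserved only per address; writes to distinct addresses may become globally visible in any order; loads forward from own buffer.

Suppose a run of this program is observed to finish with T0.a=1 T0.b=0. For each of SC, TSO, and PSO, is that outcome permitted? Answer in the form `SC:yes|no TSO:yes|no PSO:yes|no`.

SC:no TSO:no PSO:yes

outcome vector order: (T0.a,T0.b)
SC: 3 outcomes — {0/0; 0/1; 1/1}
TSO: 3 outcomes — {0/0; 0/1; 1/1}
PSO: 4 outcomes — {0/0; 0/1; 1/0; 1/1}
target 1/0 ∈ {PSO}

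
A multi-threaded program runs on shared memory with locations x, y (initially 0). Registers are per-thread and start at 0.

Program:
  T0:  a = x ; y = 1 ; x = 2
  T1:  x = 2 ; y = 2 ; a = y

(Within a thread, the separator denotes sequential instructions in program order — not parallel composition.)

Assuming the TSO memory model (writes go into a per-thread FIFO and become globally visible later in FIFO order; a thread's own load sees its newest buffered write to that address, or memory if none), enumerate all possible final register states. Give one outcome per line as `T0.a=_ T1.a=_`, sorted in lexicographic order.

T0.a=0 T1.a=1
T0.a=0 T1.a=2
T0.a=2 T1.a=1
T0.a=2 T1.a=2

outcome vector order: (T0.a,T1.a)
|TSO outcomes| = 4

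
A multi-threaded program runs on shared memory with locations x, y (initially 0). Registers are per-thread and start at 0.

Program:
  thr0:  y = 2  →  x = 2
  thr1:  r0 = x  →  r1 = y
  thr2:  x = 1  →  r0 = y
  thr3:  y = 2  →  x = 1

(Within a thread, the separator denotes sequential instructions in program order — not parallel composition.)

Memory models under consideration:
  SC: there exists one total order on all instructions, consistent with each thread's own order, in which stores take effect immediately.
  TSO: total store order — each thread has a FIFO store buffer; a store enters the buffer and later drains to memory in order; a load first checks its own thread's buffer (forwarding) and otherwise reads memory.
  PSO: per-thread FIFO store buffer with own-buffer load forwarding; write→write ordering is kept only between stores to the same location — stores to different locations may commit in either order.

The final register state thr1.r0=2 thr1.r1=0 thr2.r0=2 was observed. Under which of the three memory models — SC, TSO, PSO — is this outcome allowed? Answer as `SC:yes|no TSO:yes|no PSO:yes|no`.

outcome vector order: (thr1.r0,thr1.r1,thr2.r0)
SC: 10 outcomes — {<0 0 0>; <0 0 2>; <0 2 0>; <0 2 2>; <1 0 0>; <1 0 2>; <1 2 0>; <1 2 2>; <2 2 0>; <2 2 2>}
TSO: 10 outcomes — {<0 0 0>; <0 0 2>; <0 2 0>; <0 2 2>; <1 0 0>; <1 0 2>; <1 2 0>; <1 2 2>; <2 2 0>; <2 2 2>}
PSO: 12 outcomes — {<0 0 0>; <0 0 2>; <0 2 0>; <0 2 2>; <1 0 0>; <1 0 2>; <1 2 0>; <1 2 2>; <2 0 0>; <2 0 2>; <2 2 0>; <2 2 2>}
target <2 0 2> ∈ {PSO}

SC:no TSO:no PSO:yes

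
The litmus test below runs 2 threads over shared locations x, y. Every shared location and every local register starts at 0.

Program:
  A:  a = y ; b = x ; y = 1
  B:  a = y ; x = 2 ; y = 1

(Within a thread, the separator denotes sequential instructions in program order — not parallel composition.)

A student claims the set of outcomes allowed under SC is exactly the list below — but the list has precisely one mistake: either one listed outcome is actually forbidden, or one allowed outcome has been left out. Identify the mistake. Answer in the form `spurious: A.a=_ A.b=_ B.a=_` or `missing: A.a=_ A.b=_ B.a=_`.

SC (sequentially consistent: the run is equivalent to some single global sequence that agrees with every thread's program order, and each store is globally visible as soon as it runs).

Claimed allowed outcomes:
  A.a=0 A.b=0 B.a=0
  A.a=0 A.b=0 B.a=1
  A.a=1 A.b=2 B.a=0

missing: A.a=0 A.b=2 B.a=0

outcome vector order: (A.a,A.b,B.a)
SC (4): (0,0,0), (0,0,1), (0,2,0), (1,2,0)
SC∖claimed = {(0,2,0)}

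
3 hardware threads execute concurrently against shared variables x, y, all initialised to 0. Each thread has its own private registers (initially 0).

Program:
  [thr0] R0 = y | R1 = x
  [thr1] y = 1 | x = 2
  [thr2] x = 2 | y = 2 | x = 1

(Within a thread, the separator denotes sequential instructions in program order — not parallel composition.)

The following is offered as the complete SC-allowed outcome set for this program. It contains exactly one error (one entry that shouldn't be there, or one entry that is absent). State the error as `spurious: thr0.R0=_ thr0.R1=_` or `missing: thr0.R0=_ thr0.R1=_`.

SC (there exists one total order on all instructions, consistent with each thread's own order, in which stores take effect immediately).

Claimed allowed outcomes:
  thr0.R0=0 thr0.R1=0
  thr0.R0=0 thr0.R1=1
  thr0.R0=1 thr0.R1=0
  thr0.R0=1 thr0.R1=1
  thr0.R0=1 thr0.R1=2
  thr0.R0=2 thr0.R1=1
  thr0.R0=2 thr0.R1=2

outcome vector order: (thr0.R0,thr0.R1)
SC (8): 00; 01; 02; 10; 11; 12; 21; 22
SC∖claimed = {02}

missing: thr0.R0=0 thr0.R1=2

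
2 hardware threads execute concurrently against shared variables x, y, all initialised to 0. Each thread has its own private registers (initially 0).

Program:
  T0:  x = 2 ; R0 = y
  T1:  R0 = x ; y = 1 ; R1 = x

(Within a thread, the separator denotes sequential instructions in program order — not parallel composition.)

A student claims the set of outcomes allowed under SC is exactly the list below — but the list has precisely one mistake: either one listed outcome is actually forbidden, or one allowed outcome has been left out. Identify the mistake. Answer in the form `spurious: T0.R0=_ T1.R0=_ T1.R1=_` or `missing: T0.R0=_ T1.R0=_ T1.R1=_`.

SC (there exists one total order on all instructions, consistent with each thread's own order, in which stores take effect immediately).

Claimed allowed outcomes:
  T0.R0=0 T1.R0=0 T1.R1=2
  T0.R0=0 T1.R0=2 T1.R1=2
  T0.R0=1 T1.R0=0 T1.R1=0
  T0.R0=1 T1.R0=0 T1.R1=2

missing: T0.R0=1 T1.R0=2 T1.R1=2

outcome vector order: (T0.R0,T1.R0,T1.R1)
[SC] allowed = {(0,0,2) (0,2,2) (1,0,0) (1,0,2) (1,2,2)}
SC∖claimed = {(1,2,2)}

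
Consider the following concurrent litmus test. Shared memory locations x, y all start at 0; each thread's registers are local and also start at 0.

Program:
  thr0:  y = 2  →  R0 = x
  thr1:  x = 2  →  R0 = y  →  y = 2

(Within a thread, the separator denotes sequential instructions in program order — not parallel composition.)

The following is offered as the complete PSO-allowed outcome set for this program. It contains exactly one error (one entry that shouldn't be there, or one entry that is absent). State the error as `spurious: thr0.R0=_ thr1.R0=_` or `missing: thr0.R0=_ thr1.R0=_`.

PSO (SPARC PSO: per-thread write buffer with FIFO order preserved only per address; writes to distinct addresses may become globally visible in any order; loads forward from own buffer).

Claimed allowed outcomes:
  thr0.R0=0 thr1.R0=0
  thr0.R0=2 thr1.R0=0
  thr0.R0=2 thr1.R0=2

missing: thr0.R0=0 thr1.R0=2

outcome vector order: (thr0.R0,thr1.R0)
PSO: 4 outcomes — {0/0, 0/2, 2/0, 2/2}
PSO∖claimed = {0/2}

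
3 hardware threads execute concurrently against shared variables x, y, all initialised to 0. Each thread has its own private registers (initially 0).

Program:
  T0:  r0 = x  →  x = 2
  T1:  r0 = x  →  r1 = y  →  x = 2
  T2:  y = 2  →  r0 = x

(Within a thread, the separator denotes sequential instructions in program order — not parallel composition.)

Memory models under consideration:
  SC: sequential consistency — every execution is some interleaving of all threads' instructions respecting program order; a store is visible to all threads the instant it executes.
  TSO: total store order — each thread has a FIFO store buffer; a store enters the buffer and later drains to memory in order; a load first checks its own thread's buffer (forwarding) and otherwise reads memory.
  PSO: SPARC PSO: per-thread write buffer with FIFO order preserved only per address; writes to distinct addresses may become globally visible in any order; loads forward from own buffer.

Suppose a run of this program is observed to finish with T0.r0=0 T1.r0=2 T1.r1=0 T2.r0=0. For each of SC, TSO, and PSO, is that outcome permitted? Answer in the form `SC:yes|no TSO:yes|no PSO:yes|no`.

outcome vector order: (T0.r0,T1.r0,T1.r1,T2.r0)
SC: 11 outcomes — {0/0/0/0 0/0/0/2 0/0/2/0 0/0/2/2 0/2/0/2 0/2/2/0 0/2/2/2 2/0/0/0 2/0/0/2 2/0/2/0 2/0/2/2}
TSO: 12 outcomes — {0/0/0/0 0/0/0/2 0/0/2/0 0/0/2/2 0/2/0/0 0/2/0/2 0/2/2/0 0/2/2/2 2/0/0/0 2/0/0/2 2/0/2/0 2/0/2/2}
PSO: 12 outcomes — {0/0/0/0 0/0/0/2 0/0/2/0 0/0/2/2 0/2/0/0 0/2/0/2 0/2/2/0 0/2/2/2 2/0/0/0 2/0/0/2 2/0/2/0 2/0/2/2}
target 0/2/0/0 ∈ {TSO,PSO}

SC:no TSO:yes PSO:yes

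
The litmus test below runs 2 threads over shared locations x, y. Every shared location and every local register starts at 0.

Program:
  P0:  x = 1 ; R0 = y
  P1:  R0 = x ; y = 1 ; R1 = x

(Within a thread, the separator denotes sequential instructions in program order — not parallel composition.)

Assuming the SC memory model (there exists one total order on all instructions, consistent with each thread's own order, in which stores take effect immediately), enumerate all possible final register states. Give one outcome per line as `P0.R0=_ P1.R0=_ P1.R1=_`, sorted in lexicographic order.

outcome vector order: (P0.R0,P1.R0,P1.R1)
|SC outcomes| = 5

P0.R0=0 P1.R0=0 P1.R1=1
P0.R0=0 P1.R0=1 P1.R1=1
P0.R0=1 P1.R0=0 P1.R1=0
P0.R0=1 P1.R0=0 P1.R1=1
P0.R0=1 P1.R0=1 P1.R1=1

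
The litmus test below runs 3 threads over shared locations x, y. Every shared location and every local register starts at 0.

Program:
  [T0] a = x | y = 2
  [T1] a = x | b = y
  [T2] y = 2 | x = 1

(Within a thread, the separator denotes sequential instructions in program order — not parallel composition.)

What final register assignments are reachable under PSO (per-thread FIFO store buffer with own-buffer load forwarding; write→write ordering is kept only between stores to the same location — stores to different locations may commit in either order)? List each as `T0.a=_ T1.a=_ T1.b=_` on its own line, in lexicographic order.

outcome vector order: (T0.a,T1.a,T1.b)
|PSO outcomes| = 8

T0.a=0 T1.a=0 T1.b=0
T0.a=0 T1.a=0 T1.b=2
T0.a=0 T1.a=1 T1.b=0
T0.a=0 T1.a=1 T1.b=2
T0.a=1 T1.a=0 T1.b=0
T0.a=1 T1.a=0 T1.b=2
T0.a=1 T1.a=1 T1.b=0
T0.a=1 T1.a=1 T1.b=2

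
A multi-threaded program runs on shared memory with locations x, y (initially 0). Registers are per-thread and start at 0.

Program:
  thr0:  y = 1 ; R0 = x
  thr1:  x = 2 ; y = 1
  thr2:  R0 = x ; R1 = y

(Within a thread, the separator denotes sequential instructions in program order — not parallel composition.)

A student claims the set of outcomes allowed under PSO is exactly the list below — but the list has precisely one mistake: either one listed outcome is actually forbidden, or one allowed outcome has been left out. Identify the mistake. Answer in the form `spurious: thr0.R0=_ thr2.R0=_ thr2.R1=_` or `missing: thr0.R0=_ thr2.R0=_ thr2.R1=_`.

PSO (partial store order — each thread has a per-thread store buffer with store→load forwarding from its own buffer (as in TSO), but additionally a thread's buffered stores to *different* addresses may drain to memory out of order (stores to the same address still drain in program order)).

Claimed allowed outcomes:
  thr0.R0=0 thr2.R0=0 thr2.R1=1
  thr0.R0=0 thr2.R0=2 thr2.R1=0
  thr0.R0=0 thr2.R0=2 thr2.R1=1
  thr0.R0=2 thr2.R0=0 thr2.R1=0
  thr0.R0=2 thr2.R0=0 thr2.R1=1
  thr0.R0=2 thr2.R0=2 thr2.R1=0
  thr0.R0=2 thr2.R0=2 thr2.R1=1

missing: thr0.R0=0 thr2.R0=0 thr2.R1=0

outcome vector order: (thr0.R0,thr2.R0,thr2.R1)
PSO: 8 outcomes — {0/0/0; 0/0/1; 0/2/0; 0/2/1; 2/0/0; 2/0/1; 2/2/0; 2/2/1}
PSO∖claimed = {0/0/0}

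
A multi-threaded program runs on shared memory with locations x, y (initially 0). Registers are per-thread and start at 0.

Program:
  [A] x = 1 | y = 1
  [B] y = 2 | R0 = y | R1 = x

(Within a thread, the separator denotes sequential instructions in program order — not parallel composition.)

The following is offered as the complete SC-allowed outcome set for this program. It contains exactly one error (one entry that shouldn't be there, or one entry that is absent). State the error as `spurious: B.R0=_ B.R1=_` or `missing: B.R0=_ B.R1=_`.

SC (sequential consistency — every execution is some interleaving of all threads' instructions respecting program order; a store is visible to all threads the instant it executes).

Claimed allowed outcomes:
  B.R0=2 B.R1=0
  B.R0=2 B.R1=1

missing: B.R0=1 B.R1=1

outcome vector order: (B.R0,B.R1)
SC: 3 outcomes — {(1,1); (2,0); (2,1)}
SC∖claimed = {(1,1)}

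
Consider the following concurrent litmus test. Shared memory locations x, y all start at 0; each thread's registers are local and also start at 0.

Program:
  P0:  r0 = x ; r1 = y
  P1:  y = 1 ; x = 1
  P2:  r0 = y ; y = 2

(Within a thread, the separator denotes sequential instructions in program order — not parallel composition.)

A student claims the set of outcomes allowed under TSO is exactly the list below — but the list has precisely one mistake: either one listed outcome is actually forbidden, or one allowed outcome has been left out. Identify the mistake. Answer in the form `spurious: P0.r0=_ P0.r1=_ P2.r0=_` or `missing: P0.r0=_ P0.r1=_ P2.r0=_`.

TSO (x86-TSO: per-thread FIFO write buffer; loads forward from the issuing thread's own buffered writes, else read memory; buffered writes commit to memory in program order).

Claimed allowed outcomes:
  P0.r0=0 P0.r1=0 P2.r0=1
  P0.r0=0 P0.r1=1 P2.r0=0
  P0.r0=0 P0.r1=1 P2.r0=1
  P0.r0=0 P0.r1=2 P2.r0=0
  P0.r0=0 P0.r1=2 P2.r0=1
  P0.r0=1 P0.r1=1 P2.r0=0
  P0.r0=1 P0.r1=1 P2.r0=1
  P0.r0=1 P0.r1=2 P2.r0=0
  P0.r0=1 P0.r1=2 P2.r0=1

outcome vector order: (P0.r0,P0.r1,P2.r0)
TSO: 10 outcomes — {<0 0 0>, <0 0 1>, <0 1 0>, <0 1 1>, <0 2 0>, <0 2 1>, <1 1 0>, <1 1 1>, <1 2 0>, <1 2 1>}
TSO∖claimed = {<0 0 0>}

missing: P0.r0=0 P0.r1=0 P2.r0=0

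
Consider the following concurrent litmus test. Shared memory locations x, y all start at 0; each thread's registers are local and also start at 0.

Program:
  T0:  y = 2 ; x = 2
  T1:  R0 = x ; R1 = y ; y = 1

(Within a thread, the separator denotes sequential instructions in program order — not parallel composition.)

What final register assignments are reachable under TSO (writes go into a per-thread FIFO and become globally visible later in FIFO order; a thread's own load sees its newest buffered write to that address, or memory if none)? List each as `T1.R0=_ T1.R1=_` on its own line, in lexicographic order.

T1.R0=0 T1.R1=0
T1.R0=0 T1.R1=2
T1.R0=2 T1.R1=2

outcome vector order: (T1.R0,T1.R1)
|TSO outcomes| = 3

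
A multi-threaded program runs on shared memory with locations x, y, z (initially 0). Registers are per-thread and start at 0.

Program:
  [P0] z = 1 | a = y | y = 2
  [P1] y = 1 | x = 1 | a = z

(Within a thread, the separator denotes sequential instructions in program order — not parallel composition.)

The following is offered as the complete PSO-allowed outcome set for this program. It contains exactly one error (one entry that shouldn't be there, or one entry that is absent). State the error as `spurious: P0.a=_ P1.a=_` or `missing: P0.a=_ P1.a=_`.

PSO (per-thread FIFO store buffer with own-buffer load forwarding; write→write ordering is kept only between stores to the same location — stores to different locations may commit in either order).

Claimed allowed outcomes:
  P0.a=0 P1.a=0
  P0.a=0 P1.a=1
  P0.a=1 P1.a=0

missing: P0.a=1 P1.a=1

outcome vector order: (P0.a,P1.a)
[PSO] allowed = {<0 0>, <0 1>, <1 0>, <1 1>}
PSO∖claimed = {<1 1>}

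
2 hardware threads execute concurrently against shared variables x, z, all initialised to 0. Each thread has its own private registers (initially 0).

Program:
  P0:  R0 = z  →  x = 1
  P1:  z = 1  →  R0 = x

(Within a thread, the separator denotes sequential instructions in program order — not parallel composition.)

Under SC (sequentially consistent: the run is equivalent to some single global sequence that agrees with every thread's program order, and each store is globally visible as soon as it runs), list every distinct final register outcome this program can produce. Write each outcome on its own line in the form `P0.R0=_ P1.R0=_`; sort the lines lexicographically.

outcome vector order: (P0.R0,P1.R0)
|SC outcomes| = 4

P0.R0=0 P1.R0=0
P0.R0=0 P1.R0=1
P0.R0=1 P1.R0=0
P0.R0=1 P1.R0=1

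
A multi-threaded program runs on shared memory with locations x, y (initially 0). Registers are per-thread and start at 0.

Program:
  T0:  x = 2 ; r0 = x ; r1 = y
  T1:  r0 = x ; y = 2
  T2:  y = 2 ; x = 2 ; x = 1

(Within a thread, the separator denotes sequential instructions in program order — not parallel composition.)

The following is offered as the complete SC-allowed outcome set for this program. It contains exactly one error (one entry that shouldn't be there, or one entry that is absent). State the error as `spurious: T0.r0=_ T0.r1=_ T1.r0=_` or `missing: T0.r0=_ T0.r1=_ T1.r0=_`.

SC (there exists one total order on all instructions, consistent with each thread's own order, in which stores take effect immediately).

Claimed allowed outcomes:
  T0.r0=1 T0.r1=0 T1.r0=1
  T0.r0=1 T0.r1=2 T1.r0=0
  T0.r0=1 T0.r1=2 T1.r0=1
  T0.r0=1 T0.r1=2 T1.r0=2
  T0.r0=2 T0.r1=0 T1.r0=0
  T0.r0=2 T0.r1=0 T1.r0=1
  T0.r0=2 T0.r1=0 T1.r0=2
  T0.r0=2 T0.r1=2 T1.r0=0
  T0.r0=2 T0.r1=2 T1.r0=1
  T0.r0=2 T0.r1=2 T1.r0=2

spurious: T0.r0=1 T0.r1=0 T1.r0=1

outcome vector order: (T0.r0,T0.r1,T1.r0)
SC: 9 outcomes — {<1 2 0>; <1 2 1>; <1 2 2>; <2 0 0>; <2 0 1>; <2 0 2>; <2 2 0>; <2 2 1>; <2 2 2>}
claimed∖SC = {<1 0 1>}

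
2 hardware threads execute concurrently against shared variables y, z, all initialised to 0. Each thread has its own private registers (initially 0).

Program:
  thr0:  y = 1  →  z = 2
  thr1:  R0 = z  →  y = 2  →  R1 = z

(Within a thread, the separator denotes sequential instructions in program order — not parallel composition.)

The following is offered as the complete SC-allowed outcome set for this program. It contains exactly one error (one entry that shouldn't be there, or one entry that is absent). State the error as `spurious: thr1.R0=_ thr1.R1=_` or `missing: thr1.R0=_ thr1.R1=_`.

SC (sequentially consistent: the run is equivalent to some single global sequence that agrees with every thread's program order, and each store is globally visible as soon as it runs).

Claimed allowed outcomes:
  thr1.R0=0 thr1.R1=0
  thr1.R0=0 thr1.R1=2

outcome vector order: (thr1.R0,thr1.R1)
[SC] allowed = {00, 02, 22}
SC∖claimed = {22}

missing: thr1.R0=2 thr1.R1=2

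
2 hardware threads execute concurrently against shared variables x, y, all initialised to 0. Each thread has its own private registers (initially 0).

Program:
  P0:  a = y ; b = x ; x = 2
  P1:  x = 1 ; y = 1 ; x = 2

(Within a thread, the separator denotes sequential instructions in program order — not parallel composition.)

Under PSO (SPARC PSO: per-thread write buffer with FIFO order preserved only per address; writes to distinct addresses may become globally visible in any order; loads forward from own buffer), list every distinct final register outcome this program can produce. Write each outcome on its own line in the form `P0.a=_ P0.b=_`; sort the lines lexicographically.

P0.a=0 P0.b=0
P0.a=0 P0.b=1
P0.a=0 P0.b=2
P0.a=1 P0.b=0
P0.a=1 P0.b=1
P0.a=1 P0.b=2

outcome vector order: (P0.a,P0.b)
|PSO outcomes| = 6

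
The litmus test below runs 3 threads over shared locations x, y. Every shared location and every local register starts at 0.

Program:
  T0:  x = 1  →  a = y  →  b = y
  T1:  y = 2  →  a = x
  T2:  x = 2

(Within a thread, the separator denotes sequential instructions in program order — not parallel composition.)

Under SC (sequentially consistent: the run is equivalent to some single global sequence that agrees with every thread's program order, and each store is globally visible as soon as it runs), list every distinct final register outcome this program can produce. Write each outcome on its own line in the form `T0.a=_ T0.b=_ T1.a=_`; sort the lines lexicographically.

outcome vector order: (T0.a,T0.b,T1.a)
|SC outcomes| = 7

T0.a=0 T0.b=0 T1.a=1
T0.a=0 T0.b=0 T1.a=2
T0.a=0 T0.b=2 T1.a=1
T0.a=0 T0.b=2 T1.a=2
T0.a=2 T0.b=2 T1.a=0
T0.a=2 T0.b=2 T1.a=1
T0.a=2 T0.b=2 T1.a=2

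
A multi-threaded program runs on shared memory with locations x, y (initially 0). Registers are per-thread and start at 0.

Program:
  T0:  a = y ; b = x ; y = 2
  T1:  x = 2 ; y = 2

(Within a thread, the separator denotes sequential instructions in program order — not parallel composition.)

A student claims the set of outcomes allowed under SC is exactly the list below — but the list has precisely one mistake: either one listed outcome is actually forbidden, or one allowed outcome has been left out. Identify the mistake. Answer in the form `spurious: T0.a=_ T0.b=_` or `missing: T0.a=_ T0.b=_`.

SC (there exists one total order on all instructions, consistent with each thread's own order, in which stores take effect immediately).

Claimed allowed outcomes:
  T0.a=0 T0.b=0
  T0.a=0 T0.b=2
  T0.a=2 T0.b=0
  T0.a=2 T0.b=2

spurious: T0.a=2 T0.b=0

outcome vector order: (T0.a,T0.b)
[SC] allowed = {(0,0); (0,2); (2,2)}
claimed∖SC = {(2,0)}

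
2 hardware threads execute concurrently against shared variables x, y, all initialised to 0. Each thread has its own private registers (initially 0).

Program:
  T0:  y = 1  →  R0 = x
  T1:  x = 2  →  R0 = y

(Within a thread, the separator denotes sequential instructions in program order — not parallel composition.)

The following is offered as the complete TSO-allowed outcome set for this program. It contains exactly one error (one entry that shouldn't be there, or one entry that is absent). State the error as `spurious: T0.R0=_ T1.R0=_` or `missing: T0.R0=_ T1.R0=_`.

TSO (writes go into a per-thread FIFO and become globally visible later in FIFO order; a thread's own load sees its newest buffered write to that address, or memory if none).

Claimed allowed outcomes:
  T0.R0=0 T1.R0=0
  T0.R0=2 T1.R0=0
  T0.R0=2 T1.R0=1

missing: T0.R0=0 T1.R0=1

outcome vector order: (T0.R0,T1.R0)
TSO: 4 outcomes — {(0,0), (0,1), (2,0), (2,1)}
TSO∖claimed = {(0,1)}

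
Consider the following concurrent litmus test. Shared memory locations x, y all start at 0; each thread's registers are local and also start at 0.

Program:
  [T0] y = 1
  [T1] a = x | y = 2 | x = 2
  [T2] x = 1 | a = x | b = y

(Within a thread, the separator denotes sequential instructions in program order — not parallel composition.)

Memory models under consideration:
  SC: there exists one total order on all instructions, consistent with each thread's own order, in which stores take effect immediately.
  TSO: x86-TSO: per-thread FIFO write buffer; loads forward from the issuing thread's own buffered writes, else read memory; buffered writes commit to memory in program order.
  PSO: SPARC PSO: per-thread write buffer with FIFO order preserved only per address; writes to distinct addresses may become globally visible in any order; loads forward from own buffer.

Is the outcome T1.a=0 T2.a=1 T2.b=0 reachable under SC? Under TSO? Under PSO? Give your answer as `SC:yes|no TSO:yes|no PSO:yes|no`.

outcome vector order: (T1.a,T2.a,T2.b)
[SC] allowed = {010 011 012 021 022 110 111 112 121 122}
[TSO] allowed = {010 011 012 021 022 110 111 112 121 122}
[PSO] allowed = {010 011 012 020 021 022 110 111 112 120 121 122}
target 010 ∈ {SC,TSO,PSO}

SC:yes TSO:yes PSO:yes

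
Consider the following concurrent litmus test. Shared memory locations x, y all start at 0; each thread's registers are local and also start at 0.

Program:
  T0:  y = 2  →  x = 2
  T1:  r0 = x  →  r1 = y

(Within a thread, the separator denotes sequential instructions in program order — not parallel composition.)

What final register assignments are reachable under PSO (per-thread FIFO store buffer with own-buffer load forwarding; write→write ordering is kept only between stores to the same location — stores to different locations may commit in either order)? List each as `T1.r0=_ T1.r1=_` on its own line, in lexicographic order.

outcome vector order: (T1.r0,T1.r1)
|PSO outcomes| = 4

T1.r0=0 T1.r1=0
T1.r0=0 T1.r1=2
T1.r0=2 T1.r1=0
T1.r0=2 T1.r1=2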